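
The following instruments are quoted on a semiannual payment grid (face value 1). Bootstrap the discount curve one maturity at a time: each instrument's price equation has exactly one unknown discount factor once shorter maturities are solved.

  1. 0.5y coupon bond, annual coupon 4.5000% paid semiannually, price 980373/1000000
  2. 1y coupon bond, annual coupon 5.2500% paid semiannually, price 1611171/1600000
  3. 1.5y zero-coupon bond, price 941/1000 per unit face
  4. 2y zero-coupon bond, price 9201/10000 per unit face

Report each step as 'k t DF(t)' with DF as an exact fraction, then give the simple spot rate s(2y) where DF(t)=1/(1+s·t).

1 1/2 2397/2500
2 1 9567/10000
3 3/2 941/1000
4 2 9201/10000
s(2y) = (1/(9201/10000) − 1)/(2) = 799/18402 ≈ 4.3419%

step 1 [0.5y] bond c/2=9/400: DF=(980373/1000000 − 9/400·(0))/(1+9/400) = 2397/2500 ≈ 0.958800
step 2 [1y] bond c/2=21/800: DF=(1611171/1600000 − 21/800·(0.958800))/(1+21/800) = 9567/10000 ≈ 0.956700
step 3 [1.5y] zero: DF = P = 941/1000 ≈ 0.941000
step 4 [2y] zero: DF = P = 9201/10000 ≈ 0.920100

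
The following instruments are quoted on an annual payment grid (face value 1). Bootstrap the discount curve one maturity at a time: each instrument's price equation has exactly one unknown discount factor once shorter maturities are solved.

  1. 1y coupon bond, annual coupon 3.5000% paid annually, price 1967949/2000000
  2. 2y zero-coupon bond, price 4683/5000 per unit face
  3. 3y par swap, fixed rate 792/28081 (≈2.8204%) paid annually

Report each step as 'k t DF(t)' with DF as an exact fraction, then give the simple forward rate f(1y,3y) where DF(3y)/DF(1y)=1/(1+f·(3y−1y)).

1 1 9507/10000
2 2 4683/5000
3 3 1151/1250
f(1y,3y) = ((9507/10000)/(1151/1250) − 1)/(2) = 299/18416 ≈ 1.6236%

step 1 [1y] bond c/1=7/200: DF=(1967949/2000000 − 7/200·(0))/(1+7/200) = 9507/10000 ≈ 0.950700
step 2 [2y] zero: DF = P = 4683/5000 ≈ 0.936600
step 3 [3y] swap r/1=792/28081: DF=(1 − 792/28081·(0.950700+0.936600))/(1+792/28081) = 1151/1250 ≈ 0.920800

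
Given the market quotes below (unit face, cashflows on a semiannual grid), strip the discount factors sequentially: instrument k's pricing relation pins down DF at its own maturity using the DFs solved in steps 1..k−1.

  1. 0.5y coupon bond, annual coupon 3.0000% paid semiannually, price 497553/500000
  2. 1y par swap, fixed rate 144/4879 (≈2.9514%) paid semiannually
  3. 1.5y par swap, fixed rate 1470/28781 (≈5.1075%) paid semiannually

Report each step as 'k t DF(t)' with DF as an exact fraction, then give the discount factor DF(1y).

step 1 [0.5y] bond c/2=3/200: DF=(497553/500000 − 3/200·(0))/(1+3/200) = 2451/2500 ≈ 0.980400
step 2 [1y] swap r/2=72/4879: DF=(1 − 72/4879·(0.980400))/(1+72/4879) = 607/625 ≈ 0.971200
step 3 [1.5y] swap r/2=735/28781: DF=(1 − 735/28781·(0.980400+0.971200))/(1+735/28781) = 1853/2000 ≈ 0.926500

1 1/2 2451/2500
2 1 607/625
3 3/2 1853/2000
DF(1y) = 607/625 ≈ 0.971200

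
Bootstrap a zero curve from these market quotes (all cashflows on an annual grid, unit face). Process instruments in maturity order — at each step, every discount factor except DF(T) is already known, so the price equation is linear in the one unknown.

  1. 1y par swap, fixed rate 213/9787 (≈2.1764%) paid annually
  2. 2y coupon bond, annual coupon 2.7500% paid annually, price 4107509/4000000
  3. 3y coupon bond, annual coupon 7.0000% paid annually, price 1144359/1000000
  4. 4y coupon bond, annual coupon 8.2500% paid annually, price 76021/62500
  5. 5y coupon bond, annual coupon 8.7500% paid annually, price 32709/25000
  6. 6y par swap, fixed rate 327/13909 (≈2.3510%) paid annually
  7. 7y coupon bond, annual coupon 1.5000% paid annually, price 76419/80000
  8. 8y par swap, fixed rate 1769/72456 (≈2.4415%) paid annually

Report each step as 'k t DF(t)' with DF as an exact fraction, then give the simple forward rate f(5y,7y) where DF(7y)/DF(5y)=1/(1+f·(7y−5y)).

step 1 [1y] swap r/1=213/9787: DF=(1 − 213/9787·(0))/(1+213/9787) = 9787/10000 ≈ 0.978700
step 2 [2y] bond c/1=11/400: DF=(4107509/4000000 − 11/400·(0.978700))/(1+11/400) = 2433/2500 ≈ 0.973200
step 3 [3y] bond c/1=7/100: DF=(1144359/1000000 − 7/100·(0.978700+0.973200))/(1+7/100) = 4709/5000 ≈ 0.941800
step 4 [4y] bond c/1=33/400: DF=(76021/62500 − 33/400·(0.978700+0.973200+0.941800))/(1+33/400) = 9031/10000 ≈ 0.903100
step 5 [5y] bond c/1=7/80: DF=(32709/25000 − 7/80·(0.978700+0.973200+0.941800+0.903100))/(1+7/80) = 561/625 ≈ 0.897600
step 6 [6y] swap r/1=327/13909: DF=(1 − 327/13909·(0.978700+0.973200+0.941800+0.903100+0.897600))/(1+327/13909) = 2173/2500 ≈ 0.869200
step 7 [7y] bond c/1=3/200: DF=(76419/80000 − 3/200·(0.978700+0.973200+0.941800+0.903100+0.897600+0.869200))/(1+3/200) = 8589/10000 ≈ 0.858900
step 8 [8y] swap r/1=1769/72456: DF=(1 − 1769/72456·(0.978700+0.973200+0.941800+0.903100+0.897600+0.869200+0.858900))/(1+1769/72456) = 8231/10000 ≈ 0.823100

1 1 9787/10000
2 2 2433/2500
3 3 4709/5000
4 4 9031/10000
5 5 561/625
6 6 2173/2500
7 7 8589/10000
8 8 8231/10000
f(5y,7y) = ((561/625)/(8589/10000) − 1)/(2) = 129/5726 ≈ 2.2529%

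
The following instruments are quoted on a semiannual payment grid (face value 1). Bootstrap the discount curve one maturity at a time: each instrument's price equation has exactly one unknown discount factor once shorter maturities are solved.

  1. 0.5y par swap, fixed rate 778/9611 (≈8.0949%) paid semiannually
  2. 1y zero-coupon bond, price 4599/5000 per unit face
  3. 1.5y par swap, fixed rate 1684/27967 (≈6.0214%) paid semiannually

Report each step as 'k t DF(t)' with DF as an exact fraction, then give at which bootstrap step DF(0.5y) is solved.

step 1 [0.5y] swap r/2=389/9611: DF=(1 − 389/9611·(0))/(1+389/9611) = 9611/10000 ≈ 0.961100
step 2 [1y] zero: DF = P = 4599/5000 ≈ 0.919800
step 3 [1.5y] swap r/2=842/27967: DF=(1 − 842/27967·(0.961100+0.919800))/(1+842/27967) = 4579/5000 ≈ 0.915800

1 1/2 9611/10000
2 1 4599/5000
3 3/2 4579/5000
DF(0.5y) is solved at step 1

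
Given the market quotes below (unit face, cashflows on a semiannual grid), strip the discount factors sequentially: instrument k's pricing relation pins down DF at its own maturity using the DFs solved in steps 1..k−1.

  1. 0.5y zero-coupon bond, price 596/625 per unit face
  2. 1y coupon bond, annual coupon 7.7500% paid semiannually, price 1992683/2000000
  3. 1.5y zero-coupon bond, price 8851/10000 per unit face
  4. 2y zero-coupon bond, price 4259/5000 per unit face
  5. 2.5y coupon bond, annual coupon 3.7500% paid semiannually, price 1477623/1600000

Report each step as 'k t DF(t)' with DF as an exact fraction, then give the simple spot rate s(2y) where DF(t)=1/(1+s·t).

step 1 [0.5y] zero: DF = P = 596/625 ≈ 0.953600
step 2 [1y] bond c/2=31/800: DF=(1992683/2000000 − 31/800·(0.953600))/(1+31/800) = 2309/2500 ≈ 0.923600
step 3 [1.5y] zero: DF = P = 8851/10000 ≈ 0.885100
step 4 [2y] zero: DF = P = 4259/5000 ≈ 0.851800
step 5 [2.5y] bond c/2=3/160: DF=(1477623/1600000 − 3/160·(0.953600+0.923600+0.885100+0.851800))/(1+3/160) = 21/25 ≈ 0.840000

1 1/2 596/625
2 1 2309/2500
3 3/2 8851/10000
4 2 4259/5000
5 5/2 21/25
s(2y) = (1/(4259/5000) − 1)/(2) = 741/8518 ≈ 8.6992%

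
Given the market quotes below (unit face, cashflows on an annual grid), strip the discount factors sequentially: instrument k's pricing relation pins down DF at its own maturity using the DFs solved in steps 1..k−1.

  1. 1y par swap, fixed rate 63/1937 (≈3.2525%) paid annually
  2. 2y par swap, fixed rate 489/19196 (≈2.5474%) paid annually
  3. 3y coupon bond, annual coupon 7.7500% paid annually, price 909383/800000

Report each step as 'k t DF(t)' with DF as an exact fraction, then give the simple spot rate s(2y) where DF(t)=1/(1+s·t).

1 1 1937/2000
2 2 9511/10000
3 3 9169/10000
s(2y) = (1/(9511/10000) − 1)/(2) = 489/19022 ≈ 2.5707%

step 1 [1y] swap r/1=63/1937: DF=(1 − 63/1937·(0))/(1+63/1937) = 1937/2000 ≈ 0.968500
step 2 [2y] swap r/1=489/19196: DF=(1 − 489/19196·(0.968500))/(1+489/19196) = 9511/10000 ≈ 0.951100
step 3 [3y] bond c/1=31/400: DF=(909383/800000 − 31/400·(0.968500+0.951100))/(1+31/400) = 9169/10000 ≈ 0.916900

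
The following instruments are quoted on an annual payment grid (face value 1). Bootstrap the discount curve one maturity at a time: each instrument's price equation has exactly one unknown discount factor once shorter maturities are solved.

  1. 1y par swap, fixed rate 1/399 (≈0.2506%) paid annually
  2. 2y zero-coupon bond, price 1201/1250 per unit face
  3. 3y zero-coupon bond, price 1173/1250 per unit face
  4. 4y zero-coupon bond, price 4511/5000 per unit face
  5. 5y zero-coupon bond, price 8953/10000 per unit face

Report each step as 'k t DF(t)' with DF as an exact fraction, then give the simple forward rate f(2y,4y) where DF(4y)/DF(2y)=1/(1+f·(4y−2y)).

1 1 399/400
2 2 1201/1250
3 3 1173/1250
4 4 4511/5000
5 5 8953/10000
f(2y,4y) = ((1201/1250)/(4511/5000) − 1)/(2) = 293/9022 ≈ 3.2476%

step 1 [1y] swap r/1=1/399: DF=(1 − 1/399·(0))/(1+1/399) = 399/400 ≈ 0.997500
step 2 [2y] zero: DF = P = 1201/1250 ≈ 0.960800
step 3 [3y] zero: DF = P = 1173/1250 ≈ 0.938400
step 4 [4y] zero: DF = P = 4511/5000 ≈ 0.902200
step 5 [5y] zero: DF = P = 8953/10000 ≈ 0.895300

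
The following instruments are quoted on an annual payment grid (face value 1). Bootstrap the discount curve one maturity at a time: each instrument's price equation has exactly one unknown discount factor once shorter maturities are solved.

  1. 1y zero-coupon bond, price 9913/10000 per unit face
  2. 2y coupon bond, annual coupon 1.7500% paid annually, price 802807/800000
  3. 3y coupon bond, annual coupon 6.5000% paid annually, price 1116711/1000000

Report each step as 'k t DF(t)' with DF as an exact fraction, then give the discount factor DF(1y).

step 1 [1y] zero: DF = P = 9913/10000 ≈ 0.991300
step 2 [2y] bond c/1=7/400: DF=(802807/800000 − 7/400·(0.991300))/(1+7/400) = 2423/2500 ≈ 0.969200
step 3 [3y] bond c/1=13/200: DF=(1116711/1000000 − 13/200·(0.991300+0.969200))/(1+13/200) = 9289/10000 ≈ 0.928900

1 1 9913/10000
2 2 2423/2500
3 3 9289/10000
DF(1y) = 9913/10000 ≈ 0.991300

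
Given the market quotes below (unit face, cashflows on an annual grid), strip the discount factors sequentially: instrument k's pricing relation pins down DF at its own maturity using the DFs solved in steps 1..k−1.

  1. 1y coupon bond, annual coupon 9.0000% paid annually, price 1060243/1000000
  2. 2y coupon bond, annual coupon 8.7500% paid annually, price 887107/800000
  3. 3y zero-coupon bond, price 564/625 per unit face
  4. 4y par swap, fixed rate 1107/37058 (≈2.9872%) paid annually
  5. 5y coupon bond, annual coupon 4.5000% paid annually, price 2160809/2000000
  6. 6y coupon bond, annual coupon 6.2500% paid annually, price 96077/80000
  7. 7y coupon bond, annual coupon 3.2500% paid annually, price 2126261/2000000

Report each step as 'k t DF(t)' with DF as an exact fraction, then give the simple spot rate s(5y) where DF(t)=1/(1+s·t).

step 1 [1y] bond c/1=9/100: DF=(1060243/1000000 − 9/100·(0))/(1+9/100) = 9727/10000 ≈ 0.972700
step 2 [2y] bond c/1=7/80: DF=(887107/800000 − 7/80·(0.972700))/(1+7/80) = 4707/5000 ≈ 0.941400
step 3 [3y] zero: DF = P = 564/625 ≈ 0.902400
step 4 [4y] swap r/1=1107/37058: DF=(1 − 1107/37058·(0.972700+0.941400+0.902400))/(1+1107/37058) = 8893/10000 ≈ 0.889300
step 5 [5y] bond c/1=9/200: DF=(2160809/2000000 − 9/200·(0.972700+0.941400+0.902400+0.889300))/(1+9/200) = 8743/10000 ≈ 0.874300
step 6 [6y] bond c/1=1/16: DF=(96077/80000 − 1/16·(0.972700+0.941400+0.902400+0.889300+0.874300))/(1+1/16) = 8609/10000 ≈ 0.860900
step 7 [7y] bond c/1=13/400: DF=(2126261/2000000 − 13/400·(0.972700+0.941400+0.902400+0.889300+0.874300+0.860900))/(1+13/400) = 1073/1250 ≈ 0.858400

1 1 9727/10000
2 2 4707/5000
3 3 564/625
4 4 8893/10000
5 5 8743/10000
6 6 8609/10000
7 7 1073/1250
s(5y) = (1/(8743/10000) − 1)/(5) = 1257/43715 ≈ 2.8754%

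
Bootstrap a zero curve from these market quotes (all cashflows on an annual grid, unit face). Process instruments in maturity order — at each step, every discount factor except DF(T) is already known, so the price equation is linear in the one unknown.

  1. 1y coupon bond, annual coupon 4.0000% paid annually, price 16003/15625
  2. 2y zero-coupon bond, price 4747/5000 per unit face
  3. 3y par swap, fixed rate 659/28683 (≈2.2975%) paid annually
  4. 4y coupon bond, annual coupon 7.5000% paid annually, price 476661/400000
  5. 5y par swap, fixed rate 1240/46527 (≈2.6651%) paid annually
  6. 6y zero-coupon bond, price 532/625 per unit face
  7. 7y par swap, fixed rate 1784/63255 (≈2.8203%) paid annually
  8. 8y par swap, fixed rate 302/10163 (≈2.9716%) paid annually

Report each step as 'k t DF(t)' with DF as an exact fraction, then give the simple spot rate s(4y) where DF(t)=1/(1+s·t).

step 1 [1y] bond c/1=1/25: DF=(16003/15625 − 1/25·(0))/(1+1/25) = 1231/1250 ≈ 0.984800
step 2 [2y] zero: DF = P = 4747/5000 ≈ 0.949400
step 3 [3y] swap r/1=659/28683: DF=(1 − 659/28683·(0.984800+0.949400))/(1+659/28683) = 9341/10000 ≈ 0.934100
step 4 [4y] bond c/1=3/40: DF=(476661/400000 − 3/40·(0.984800+0.949400+0.934100))/(1+3/40) = 2271/2500 ≈ 0.908400
step 5 [5y] swap r/1=1240/46527: DF=(1 − 1240/46527·(0.984800+0.949400+0.934100+0.908400))/(1+1240/46527) = 219/250 ≈ 0.876000
step 6 [6y] zero: DF = P = 532/625 ≈ 0.851200
step 7 [7y] swap r/1=1784/63255: DF=(1 − 1784/63255·(0.984800+0.949400+0.934100+0.908400+0.876000+0.851200))/(1+1784/63255) = 1027/1250 ≈ 0.821600
step 8 [8y] swap r/1=302/10163: DF=(1 − 302/10163·(0.984800+0.949400+0.934100+0.908400+0.876000+0.851200+0.821600))/(1+302/10163) = 3943/5000 ≈ 0.788600

1 1 1231/1250
2 2 4747/5000
3 3 9341/10000
4 4 2271/2500
5 5 219/250
6 6 532/625
7 7 1027/1250
8 8 3943/5000
s(4y) = (1/(2271/2500) − 1)/(4) = 229/9084 ≈ 2.5209%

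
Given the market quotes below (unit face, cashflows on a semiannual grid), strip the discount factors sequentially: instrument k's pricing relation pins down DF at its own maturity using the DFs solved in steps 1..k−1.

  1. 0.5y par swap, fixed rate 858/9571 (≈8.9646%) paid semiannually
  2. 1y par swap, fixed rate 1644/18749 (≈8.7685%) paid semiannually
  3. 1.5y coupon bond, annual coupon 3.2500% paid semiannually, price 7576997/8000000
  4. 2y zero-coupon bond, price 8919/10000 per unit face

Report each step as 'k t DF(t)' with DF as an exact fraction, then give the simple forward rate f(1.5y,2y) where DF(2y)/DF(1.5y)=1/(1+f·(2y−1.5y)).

1 1/2 9571/10000
2 1 4589/5000
3 3/2 451/500
4 2 8919/10000
f(1.5y,2y) = ((451/500)/(8919/10000) − 1)/(1/2) = 202/8919 ≈ 2.2648%

step 1 [0.5y] swap r/2=429/9571: DF=(1 − 429/9571·(0))/(1+429/9571) = 9571/10000 ≈ 0.957100
step 2 [1y] swap r/2=822/18749: DF=(1 − 822/18749·(0.957100))/(1+822/18749) = 4589/5000 ≈ 0.917800
step 3 [1.5y] bond c/2=13/800: DF=(7576997/8000000 − 13/800·(0.957100+0.917800))/(1+13/800) = 451/500 ≈ 0.902000
step 4 [2y] zero: DF = P = 8919/10000 ≈ 0.891900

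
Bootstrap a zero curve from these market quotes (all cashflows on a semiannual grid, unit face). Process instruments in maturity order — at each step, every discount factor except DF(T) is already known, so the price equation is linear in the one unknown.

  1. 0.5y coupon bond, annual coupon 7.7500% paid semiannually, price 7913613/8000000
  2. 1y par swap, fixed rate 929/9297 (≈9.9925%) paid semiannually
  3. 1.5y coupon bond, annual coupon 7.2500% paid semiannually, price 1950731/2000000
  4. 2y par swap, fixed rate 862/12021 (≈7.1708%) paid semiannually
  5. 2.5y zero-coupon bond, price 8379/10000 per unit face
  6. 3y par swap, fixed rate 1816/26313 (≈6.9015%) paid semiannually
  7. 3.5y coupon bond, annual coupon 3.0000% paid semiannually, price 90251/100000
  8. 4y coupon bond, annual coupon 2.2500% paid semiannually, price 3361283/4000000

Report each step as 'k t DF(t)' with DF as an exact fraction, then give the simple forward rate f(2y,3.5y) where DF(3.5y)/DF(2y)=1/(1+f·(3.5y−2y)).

step 1 [0.5y] bond c/2=31/800: DF=(7913613/8000000 − 31/800·(0))/(1+31/800) = 9523/10000 ≈ 0.952300
step 2 [1y] swap r/2=929/18594: DF=(1 − 929/18594·(0.952300))/(1+929/18594) = 9071/10000 ≈ 0.907100
step 3 [1.5y] bond c/2=29/800: DF=(1950731/2000000 − 29/800·(0.952300+0.907100))/(1+29/800) = 4381/5000 ≈ 0.876200
step 4 [2y] swap r/2=431/12021: DF=(1 − 431/12021·(0.952300+0.907100+0.876200))/(1+431/12021) = 8707/10000 ≈ 0.870700
step 5 [2.5y] zero: DF = P = 8379/10000 ≈ 0.837900
step 6 [3y] swap r/2=908/26313: DF=(1 − 908/26313·(0.952300+0.907100+0.876200+0.870700+0.837900))/(1+908/26313) = 1023/1250 ≈ 0.818400
step 7 [3.5y] bond c/2=3/200: DF=(90251/100000 − 3/200·(0.952300+0.907100+0.876200+0.870700+0.837900+0.818400))/(1+3/200) = 4057/5000 ≈ 0.811400
step 8 [4y] bond c/2=9/800: DF=(3361283/4000000 − 9/800·(0.952300+0.907100+0.876200+0.870700+0.837900+0.818400+0.811400))/(1+9/800) = 3817/5000 ≈ 0.763400

1 1/2 9523/10000
2 1 9071/10000
3 3/2 4381/5000
4 2 8707/10000
5 5/2 8379/10000
6 3 1023/1250
7 7/2 4057/5000
8 4 3817/5000
f(2y,3.5y) = ((8707/10000)/(4057/5000) − 1)/(3/2) = 593/12171 ≈ 4.8722%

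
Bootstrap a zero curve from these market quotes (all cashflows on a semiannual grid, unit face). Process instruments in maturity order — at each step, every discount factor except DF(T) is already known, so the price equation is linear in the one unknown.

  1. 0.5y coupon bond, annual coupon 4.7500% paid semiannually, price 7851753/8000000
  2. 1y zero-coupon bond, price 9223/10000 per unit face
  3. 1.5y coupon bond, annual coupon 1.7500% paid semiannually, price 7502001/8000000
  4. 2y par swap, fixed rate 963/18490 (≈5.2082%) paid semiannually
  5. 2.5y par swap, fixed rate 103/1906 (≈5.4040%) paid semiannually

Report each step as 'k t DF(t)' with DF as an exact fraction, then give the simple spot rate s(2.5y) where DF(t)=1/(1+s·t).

1 1/2 9587/10000
2 1 9223/10000
3 3/2 9133/10000
4 2 9037/10000
5 5/2 2191/2500
s(2.5y) = (1/(2191/2500) − 1)/(5/2) = 618/10955 ≈ 5.6413%

step 1 [0.5y] bond c/2=19/800: DF=(7851753/8000000 − 19/800·(0))/(1+19/800) = 9587/10000 ≈ 0.958700
step 2 [1y] zero: DF = P = 9223/10000 ≈ 0.922300
step 3 [1.5y] bond c/2=7/800: DF=(7502001/8000000 − 7/800·(0.958700+0.922300))/(1+7/800) = 9133/10000 ≈ 0.913300
step 4 [2y] swap r/2=963/36980: DF=(1 − 963/36980·(0.958700+0.922300+0.913300))/(1+963/36980) = 9037/10000 ≈ 0.903700
step 5 [2.5y] swap r/2=103/3812: DF=(1 − 103/3812·(0.958700+0.922300+0.913300+0.903700))/(1+103/3812) = 2191/2500 ≈ 0.876400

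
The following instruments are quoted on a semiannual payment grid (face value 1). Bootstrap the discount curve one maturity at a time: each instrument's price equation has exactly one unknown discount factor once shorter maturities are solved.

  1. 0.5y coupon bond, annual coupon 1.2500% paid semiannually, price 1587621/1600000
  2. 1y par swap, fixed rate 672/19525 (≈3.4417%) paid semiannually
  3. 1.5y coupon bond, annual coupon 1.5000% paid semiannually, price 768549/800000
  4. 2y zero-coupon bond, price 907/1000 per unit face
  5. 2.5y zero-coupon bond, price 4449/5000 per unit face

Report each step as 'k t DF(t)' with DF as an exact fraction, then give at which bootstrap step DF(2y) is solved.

step 1 [0.5y] bond c/2=1/160: DF=(1587621/1600000 − 1/160·(0))/(1+1/160) = 9861/10000 ≈ 0.986100
step 2 [1y] swap r/2=336/19525: DF=(1 − 336/19525·(0.986100))/(1+336/19525) = 604/625 ≈ 0.966400
step 3 [1.5y] bond c/2=3/400: DF=(768549/800000 − 3/400·(0.986100+0.966400))/(1+3/400) = 939/1000 ≈ 0.939000
step 4 [2y] zero: DF = P = 907/1000 ≈ 0.907000
step 5 [2.5y] zero: DF = P = 4449/5000 ≈ 0.889800

1 1/2 9861/10000
2 1 604/625
3 3/2 939/1000
4 2 907/1000
5 5/2 4449/5000
DF(2y) is solved at step 4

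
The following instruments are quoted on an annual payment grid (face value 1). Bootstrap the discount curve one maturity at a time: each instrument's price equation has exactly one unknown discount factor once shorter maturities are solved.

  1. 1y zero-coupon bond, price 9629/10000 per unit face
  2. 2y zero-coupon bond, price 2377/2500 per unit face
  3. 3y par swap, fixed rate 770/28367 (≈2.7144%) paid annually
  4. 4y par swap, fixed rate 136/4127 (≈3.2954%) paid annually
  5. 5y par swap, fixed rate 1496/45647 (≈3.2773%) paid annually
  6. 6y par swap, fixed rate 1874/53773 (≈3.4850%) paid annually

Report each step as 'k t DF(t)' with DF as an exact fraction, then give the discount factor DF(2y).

1 1 9629/10000
2 2 2377/2500
3 3 923/1000
4 4 1097/1250
5 5 1063/1250
6 6 4063/5000
DF(2y) = 2377/2500 ≈ 0.950800

step 1 [1y] zero: DF = P = 9629/10000 ≈ 0.962900
step 2 [2y] zero: DF = P = 2377/2500 ≈ 0.950800
step 3 [3y] swap r/1=770/28367: DF=(1 − 770/28367·(0.962900+0.950800))/(1+770/28367) = 923/1000 ≈ 0.923000
step 4 [4y] swap r/1=136/4127: DF=(1 − 136/4127·(0.962900+0.950800+0.923000))/(1+136/4127) = 1097/1250 ≈ 0.877600
step 5 [5y] swap r/1=1496/45647: DF=(1 − 1496/45647·(0.962900+0.950800+0.923000+0.877600))/(1+1496/45647) = 1063/1250 ≈ 0.850400
step 6 [6y] swap r/1=1874/53773: DF=(1 − 1874/53773·(0.962900+0.950800+0.923000+0.877600+0.850400))/(1+1874/53773) = 4063/5000 ≈ 0.812600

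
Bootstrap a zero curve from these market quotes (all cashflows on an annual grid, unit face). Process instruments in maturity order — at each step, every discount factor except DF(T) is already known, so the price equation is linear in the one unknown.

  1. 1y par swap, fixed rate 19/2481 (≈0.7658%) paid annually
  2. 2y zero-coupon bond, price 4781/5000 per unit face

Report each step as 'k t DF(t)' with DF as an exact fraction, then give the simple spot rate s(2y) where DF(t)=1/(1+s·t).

step 1 [1y] swap r/1=19/2481: DF=(1 − 19/2481·(0))/(1+19/2481) = 2481/2500 ≈ 0.992400
step 2 [2y] zero: DF = P = 4781/5000 ≈ 0.956200

1 1 2481/2500
2 2 4781/5000
s(2y) = (1/(4781/5000) − 1)/(2) = 219/9562 ≈ 2.2903%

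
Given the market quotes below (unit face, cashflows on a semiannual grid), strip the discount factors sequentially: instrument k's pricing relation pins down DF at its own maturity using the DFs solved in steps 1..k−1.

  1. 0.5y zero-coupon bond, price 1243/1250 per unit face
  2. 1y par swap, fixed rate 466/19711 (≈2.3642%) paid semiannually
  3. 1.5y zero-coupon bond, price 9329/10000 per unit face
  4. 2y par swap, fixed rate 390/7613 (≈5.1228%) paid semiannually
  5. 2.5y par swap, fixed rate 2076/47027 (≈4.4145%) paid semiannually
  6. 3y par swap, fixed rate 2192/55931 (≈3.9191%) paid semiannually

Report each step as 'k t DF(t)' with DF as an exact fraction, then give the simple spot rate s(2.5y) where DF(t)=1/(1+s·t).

step 1 [0.5y] zero: DF = P = 1243/1250 ≈ 0.994400
step 2 [1y] swap r/2=233/19711: DF=(1 − 233/19711·(0.994400))/(1+233/19711) = 9767/10000 ≈ 0.976700
step 3 [1.5y] zero: DF = P = 9329/10000 ≈ 0.932900
step 4 [2y] swap r/2=195/7613: DF=(1 − 195/7613·(0.994400+0.976700+0.932900))/(1+195/7613) = 361/400 ≈ 0.902500
step 5 [2.5y] swap r/2=1038/47027: DF=(1 − 1038/47027·(0.994400+0.976700+0.932900+0.902500))/(1+1038/47027) = 4481/5000 ≈ 0.896200
step 6 [3y] swap r/2=1096/55931: DF=(1 − 1096/55931·(0.994400+0.976700+0.932900+0.902500+0.896200))/(1+1096/55931) = 1113/1250 ≈ 0.890400

1 1/2 1243/1250
2 1 9767/10000
3 3/2 9329/10000
4 2 361/400
5 5/2 4481/5000
6 3 1113/1250
s(2.5y) = (1/(4481/5000) − 1)/(5/2) = 1038/22405 ≈ 4.6329%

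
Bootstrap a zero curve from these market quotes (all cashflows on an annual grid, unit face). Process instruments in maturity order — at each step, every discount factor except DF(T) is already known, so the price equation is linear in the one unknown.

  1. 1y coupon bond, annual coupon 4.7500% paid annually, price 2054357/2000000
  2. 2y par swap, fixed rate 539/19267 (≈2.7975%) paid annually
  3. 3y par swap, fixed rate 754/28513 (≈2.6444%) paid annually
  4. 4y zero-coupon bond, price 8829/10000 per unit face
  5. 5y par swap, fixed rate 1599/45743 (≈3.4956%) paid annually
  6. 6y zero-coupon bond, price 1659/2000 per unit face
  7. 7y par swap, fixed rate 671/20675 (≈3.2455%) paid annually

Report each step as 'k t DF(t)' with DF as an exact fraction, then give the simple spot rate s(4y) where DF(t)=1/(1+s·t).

step 1 [1y] bond c/1=19/400: DF=(2054357/2000000 − 19/400·(0))/(1+19/400) = 4903/5000 ≈ 0.980600
step 2 [2y] swap r/1=539/19267: DF=(1 − 539/19267·(0.980600))/(1+539/19267) = 9461/10000 ≈ 0.946100
step 3 [3y] swap r/1=754/28513: DF=(1 − 754/28513·(0.980600+0.946100))/(1+754/28513) = 4623/5000 ≈ 0.924600
step 4 [4y] zero: DF = P = 8829/10000 ≈ 0.882900
step 5 [5y] swap r/1=1599/45743: DF=(1 − 1599/45743·(0.980600+0.946100+0.924600+0.882900))/(1+1599/45743) = 8401/10000 ≈ 0.840100
step 6 [6y] zero: DF = P = 1659/2000 ≈ 0.829500
step 7 [7y] swap r/1=671/20675: DF=(1 − 671/20675·(0.980600+0.946100+0.924600+0.882900+0.840100+0.829500))/(1+671/20675) = 7987/10000 ≈ 0.798700

1 1 4903/5000
2 2 9461/10000
3 3 4623/5000
4 4 8829/10000
5 5 8401/10000
6 6 1659/2000
7 7 7987/10000
s(4y) = (1/(8829/10000) − 1)/(4) = 1171/35316 ≈ 3.3158%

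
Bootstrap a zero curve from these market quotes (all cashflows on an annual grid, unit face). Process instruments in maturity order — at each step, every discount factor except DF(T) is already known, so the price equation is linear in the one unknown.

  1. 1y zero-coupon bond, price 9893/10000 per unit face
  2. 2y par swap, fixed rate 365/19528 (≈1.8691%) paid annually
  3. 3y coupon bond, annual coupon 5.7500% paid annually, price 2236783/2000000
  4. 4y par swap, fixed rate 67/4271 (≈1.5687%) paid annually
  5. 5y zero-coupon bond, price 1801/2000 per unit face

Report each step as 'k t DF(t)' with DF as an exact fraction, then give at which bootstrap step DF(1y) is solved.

1 1 9893/10000
2 2 1927/2000
3 3 4757/5000
4 4 9397/10000
5 5 1801/2000
DF(1y) is solved at step 1

step 1 [1y] zero: DF = P = 9893/10000 ≈ 0.989300
step 2 [2y] swap r/1=365/19528: DF=(1 − 365/19528·(0.989300))/(1+365/19528) = 1927/2000 ≈ 0.963500
step 3 [3y] bond c/1=23/400: DF=(2236783/2000000 − 23/400·(0.989300+0.963500))/(1+23/400) = 4757/5000 ≈ 0.951400
step 4 [4y] swap r/1=67/4271: DF=(1 − 67/4271·(0.989300+0.963500+0.951400))/(1+67/4271) = 9397/10000 ≈ 0.939700
step 5 [5y] zero: DF = P = 1801/2000 ≈ 0.900500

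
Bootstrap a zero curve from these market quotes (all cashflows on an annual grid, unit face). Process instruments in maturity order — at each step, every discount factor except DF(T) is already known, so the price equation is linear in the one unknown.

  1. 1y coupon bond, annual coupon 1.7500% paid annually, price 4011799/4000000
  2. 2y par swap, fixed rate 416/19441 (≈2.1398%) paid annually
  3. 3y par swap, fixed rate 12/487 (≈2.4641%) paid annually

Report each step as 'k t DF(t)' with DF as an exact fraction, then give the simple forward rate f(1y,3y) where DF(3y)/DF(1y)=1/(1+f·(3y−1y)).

1 1 9857/10000
2 2 599/625
3 3 2323/2500
f(1y,3y) = ((9857/10000)/(2323/2500) − 1)/(2) = 565/18584 ≈ 3.0402%

step 1 [1y] bond c/1=7/400: DF=(4011799/4000000 − 7/400·(0))/(1+7/400) = 9857/10000 ≈ 0.985700
step 2 [2y] swap r/1=416/19441: DF=(1 − 416/19441·(0.985700))/(1+416/19441) = 599/625 ≈ 0.958400
step 3 [3y] swap r/1=12/487: DF=(1 − 12/487·(0.985700+0.958400))/(1+12/487) = 2323/2500 ≈ 0.929200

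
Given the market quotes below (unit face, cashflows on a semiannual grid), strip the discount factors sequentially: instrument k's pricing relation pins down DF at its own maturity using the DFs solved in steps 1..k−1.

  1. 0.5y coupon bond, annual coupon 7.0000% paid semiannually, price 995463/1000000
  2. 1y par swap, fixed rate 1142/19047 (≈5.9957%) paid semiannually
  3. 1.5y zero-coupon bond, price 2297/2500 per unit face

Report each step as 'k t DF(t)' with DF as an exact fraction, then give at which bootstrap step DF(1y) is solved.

step 1 [0.5y] bond c/2=7/200: DF=(995463/1000000 − 7/200·(0))/(1+7/200) = 4809/5000 ≈ 0.961800
step 2 [1y] swap r/2=571/19047: DF=(1 − 571/19047·(0.961800))/(1+571/19047) = 9429/10000 ≈ 0.942900
step 3 [1.5y] zero: DF = P = 2297/2500 ≈ 0.918800

1 1/2 4809/5000
2 1 9429/10000
3 3/2 2297/2500
DF(1y) is solved at step 2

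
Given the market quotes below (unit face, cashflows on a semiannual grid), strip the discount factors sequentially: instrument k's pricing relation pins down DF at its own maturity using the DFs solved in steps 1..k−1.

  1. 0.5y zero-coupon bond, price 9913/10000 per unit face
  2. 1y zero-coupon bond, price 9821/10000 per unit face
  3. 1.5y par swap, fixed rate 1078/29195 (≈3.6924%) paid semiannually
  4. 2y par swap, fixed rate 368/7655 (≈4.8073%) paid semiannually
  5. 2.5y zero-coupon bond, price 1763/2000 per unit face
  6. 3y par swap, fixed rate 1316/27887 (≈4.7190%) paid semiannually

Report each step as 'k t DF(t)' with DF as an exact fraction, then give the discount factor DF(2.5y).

1 1/2 9913/10000
2 1 9821/10000
3 3/2 9461/10000
4 2 227/250
5 5/2 1763/2000
6 3 2171/2500
DF(2.5y) = 1763/2000 ≈ 0.881500

step 1 [0.5y] zero: DF = P = 9913/10000 ≈ 0.991300
step 2 [1y] zero: DF = P = 9821/10000 ≈ 0.982100
step 3 [1.5y] swap r/2=539/29195: DF=(1 − 539/29195·(0.991300+0.982100))/(1+539/29195) = 9461/10000 ≈ 0.946100
step 4 [2y] swap r/2=184/7655: DF=(1 − 184/7655·(0.991300+0.982100+0.946100))/(1+184/7655) = 227/250 ≈ 0.908000
step 5 [2.5y] zero: DF = P = 1763/2000 ≈ 0.881500
step 6 [3y] swap r/2=658/27887: DF=(1 − 658/27887·(0.991300+0.982100+0.946100+0.908000+0.881500))/(1+658/27887) = 2171/2500 ≈ 0.868400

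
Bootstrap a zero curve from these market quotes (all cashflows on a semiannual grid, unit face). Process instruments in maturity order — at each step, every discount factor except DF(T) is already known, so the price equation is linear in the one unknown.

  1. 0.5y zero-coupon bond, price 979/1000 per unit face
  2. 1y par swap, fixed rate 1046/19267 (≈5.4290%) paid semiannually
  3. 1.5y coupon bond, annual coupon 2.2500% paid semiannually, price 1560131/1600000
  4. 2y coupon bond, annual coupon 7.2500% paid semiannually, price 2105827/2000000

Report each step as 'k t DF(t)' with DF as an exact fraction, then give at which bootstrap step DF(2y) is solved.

1 1/2 979/1000
2 1 9477/10000
3 3/2 2357/2500
4 2 9157/10000
DF(2y) is solved at step 4

step 1 [0.5y] zero: DF = P = 979/1000 ≈ 0.979000
step 2 [1y] swap r/2=523/19267: DF=(1 − 523/19267·(0.979000))/(1+523/19267) = 9477/10000 ≈ 0.947700
step 3 [1.5y] bond c/2=9/800: DF=(1560131/1600000 − 9/800·(0.979000+0.947700))/(1+9/800) = 2357/2500 ≈ 0.942800
step 4 [2y] bond c/2=29/800: DF=(2105827/2000000 − 29/800·(0.979000+0.947700+0.942800))/(1+29/800) = 9157/10000 ≈ 0.915700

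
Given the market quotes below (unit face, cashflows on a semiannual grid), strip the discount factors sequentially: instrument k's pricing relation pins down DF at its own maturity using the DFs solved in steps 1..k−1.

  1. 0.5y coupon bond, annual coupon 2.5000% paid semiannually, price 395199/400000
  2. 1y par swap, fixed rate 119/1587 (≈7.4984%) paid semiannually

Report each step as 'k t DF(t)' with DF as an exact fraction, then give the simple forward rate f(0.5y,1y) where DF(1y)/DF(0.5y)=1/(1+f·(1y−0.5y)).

1 1/2 4879/5000
2 1 4643/5000
f(0.5y,1y) = ((4879/5000)/(4643/5000) − 1)/(1/2) = 472/4643 ≈ 10.1658%

step 1 [0.5y] bond c/2=1/80: DF=(395199/400000 − 1/80·(0))/(1+1/80) = 4879/5000 ≈ 0.975800
step 2 [1y] swap r/2=119/3174: DF=(1 − 119/3174·(0.975800))/(1+119/3174) = 4643/5000 ≈ 0.928600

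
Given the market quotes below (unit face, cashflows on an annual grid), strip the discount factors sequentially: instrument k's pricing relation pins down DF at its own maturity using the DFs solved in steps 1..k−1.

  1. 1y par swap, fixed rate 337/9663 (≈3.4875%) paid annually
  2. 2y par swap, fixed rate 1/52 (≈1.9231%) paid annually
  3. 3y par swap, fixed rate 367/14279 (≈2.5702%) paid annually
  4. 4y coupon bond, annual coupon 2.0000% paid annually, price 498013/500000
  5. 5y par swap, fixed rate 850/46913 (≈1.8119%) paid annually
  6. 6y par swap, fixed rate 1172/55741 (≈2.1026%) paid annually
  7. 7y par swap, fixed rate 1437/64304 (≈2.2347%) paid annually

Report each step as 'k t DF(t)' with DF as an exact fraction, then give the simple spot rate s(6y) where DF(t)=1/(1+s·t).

step 1 [1y] swap r/1=337/9663: DF=(1 − 337/9663·(0))/(1+337/9663) = 9663/10000 ≈ 0.966300
step 2 [2y] swap r/1=1/52: DF=(1 − 1/52·(0.966300))/(1+1/52) = 9629/10000 ≈ 0.962900
step 3 [3y] swap r/1=367/14279: DF=(1 − 367/14279·(0.966300+0.962900))/(1+367/14279) = 4633/5000 ≈ 0.926600
step 4 [4y] bond c/1=1/50: DF=(498013/500000 − 1/50·(0.966300+0.962900+0.926600))/(1+1/50) = 1841/2000 ≈ 0.920500
step 5 [5y] swap r/1=850/46913: DF=(1 − 850/46913·(0.966300+0.962900+0.926600+0.920500))/(1+850/46913) = 183/200 ≈ 0.915000
step 6 [6y] swap r/1=1172/55741: DF=(1 − 1172/55741·(0.966300+0.962900+0.926600+0.920500+0.915000))/(1+1172/55741) = 2207/2500 ≈ 0.882800
step 7 [7y] swap r/1=1437/64304: DF=(1 − 1437/64304·(0.966300+0.962900+0.926600+0.920500+0.915000+0.882800))/(1+1437/64304) = 8563/10000 ≈ 0.856300

1 1 9663/10000
2 2 9629/10000
3 3 4633/5000
4 4 1841/2000
5 5 183/200
6 6 2207/2500
7 7 8563/10000
s(6y) = (1/(2207/2500) − 1)/(6) = 293/13242 ≈ 2.2127%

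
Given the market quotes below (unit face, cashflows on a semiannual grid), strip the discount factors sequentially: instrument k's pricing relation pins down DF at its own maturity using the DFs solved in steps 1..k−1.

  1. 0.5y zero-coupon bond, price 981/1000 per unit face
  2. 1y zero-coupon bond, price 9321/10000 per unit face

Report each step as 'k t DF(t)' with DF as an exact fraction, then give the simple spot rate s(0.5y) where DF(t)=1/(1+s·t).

1 1/2 981/1000
2 1 9321/10000
s(0.5y) = (1/(981/1000) − 1)/(1/2) = 38/981 ≈ 3.8736%

step 1 [0.5y] zero: DF = P = 981/1000 ≈ 0.981000
step 2 [1y] zero: DF = P = 9321/10000 ≈ 0.932100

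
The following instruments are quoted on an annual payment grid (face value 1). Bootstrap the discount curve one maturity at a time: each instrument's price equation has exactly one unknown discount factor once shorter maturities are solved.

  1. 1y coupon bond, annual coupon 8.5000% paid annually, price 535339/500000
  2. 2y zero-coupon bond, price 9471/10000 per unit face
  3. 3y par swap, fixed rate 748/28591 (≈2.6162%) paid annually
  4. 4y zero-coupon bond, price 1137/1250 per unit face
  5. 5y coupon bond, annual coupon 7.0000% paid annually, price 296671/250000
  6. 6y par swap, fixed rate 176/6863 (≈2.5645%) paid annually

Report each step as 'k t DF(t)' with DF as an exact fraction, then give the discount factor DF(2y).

1 1 2467/2500
2 2 9471/10000
3 3 2313/2500
4 4 1137/1250
5 5 69/80
6 6 537/625
DF(2y) = 9471/10000 ≈ 0.947100

step 1 [1y] bond c/1=17/200: DF=(535339/500000 − 17/200·(0))/(1+17/200) = 2467/2500 ≈ 0.986800
step 2 [2y] zero: DF = P = 9471/10000 ≈ 0.947100
step 3 [3y] swap r/1=748/28591: DF=(1 − 748/28591·(0.986800+0.947100))/(1+748/28591) = 2313/2500 ≈ 0.925200
step 4 [4y] zero: DF = P = 1137/1250 ≈ 0.909600
step 5 [5y] bond c/1=7/100: DF=(296671/250000 − 7/100·(0.986800+0.947100+0.925200+0.909600))/(1+7/100) = 69/80 ≈ 0.862500
step 6 [6y] swap r/1=176/6863: DF=(1 − 176/6863·(0.986800+0.947100+0.925200+0.909600+0.862500))/(1+176/6863) = 537/625 ≈ 0.859200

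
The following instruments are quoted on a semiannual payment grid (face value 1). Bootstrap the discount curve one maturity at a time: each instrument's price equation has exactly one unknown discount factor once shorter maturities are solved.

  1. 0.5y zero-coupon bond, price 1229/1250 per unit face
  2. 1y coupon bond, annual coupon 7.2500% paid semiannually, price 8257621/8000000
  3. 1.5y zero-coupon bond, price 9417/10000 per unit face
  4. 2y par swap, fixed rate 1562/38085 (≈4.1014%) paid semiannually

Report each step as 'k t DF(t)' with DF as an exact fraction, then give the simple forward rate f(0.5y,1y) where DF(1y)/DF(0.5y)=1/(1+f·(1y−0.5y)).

1 1/2 1229/1250
2 1 9617/10000
3 3/2 9417/10000
4 2 9219/10000
f(0.5y,1y) = ((1229/1250)/(9617/10000) − 1)/(1/2) = 430/9617 ≈ 4.4712%

step 1 [0.5y] zero: DF = P = 1229/1250 ≈ 0.983200
step 2 [1y] bond c/2=29/800: DF=(8257621/8000000 − 29/800·(0.983200))/(1+29/800) = 9617/10000 ≈ 0.961700
step 3 [1.5y] zero: DF = P = 9417/10000 ≈ 0.941700
step 4 [2y] swap r/2=781/38085: DF=(1 − 781/38085·(0.983200+0.961700+0.941700))/(1+781/38085) = 9219/10000 ≈ 0.921900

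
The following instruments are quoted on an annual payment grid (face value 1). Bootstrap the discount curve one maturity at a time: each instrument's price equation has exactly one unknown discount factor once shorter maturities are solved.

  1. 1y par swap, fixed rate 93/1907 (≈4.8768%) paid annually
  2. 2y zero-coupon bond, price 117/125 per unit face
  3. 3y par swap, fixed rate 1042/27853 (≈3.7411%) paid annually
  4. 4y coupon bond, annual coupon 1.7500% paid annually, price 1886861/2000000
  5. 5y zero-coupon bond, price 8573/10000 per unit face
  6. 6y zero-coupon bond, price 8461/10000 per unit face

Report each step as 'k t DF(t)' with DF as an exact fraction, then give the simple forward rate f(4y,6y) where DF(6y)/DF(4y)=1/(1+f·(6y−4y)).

step 1 [1y] swap r/1=93/1907: DF=(1 − 93/1907·(0))/(1+93/1907) = 1907/2000 ≈ 0.953500
step 2 [2y] zero: DF = P = 117/125 ≈ 0.936000
step 3 [3y] swap r/1=1042/27853: DF=(1 − 1042/27853·(0.953500+0.936000))/(1+1042/27853) = 4479/5000 ≈ 0.895800
step 4 [4y] bond c/1=7/400: DF=(1886861/2000000 − 7/400·(0.953500+0.936000+0.895800))/(1+7/400) = 8793/10000 ≈ 0.879300
step 5 [5y] zero: DF = P = 8573/10000 ≈ 0.857300
step 6 [6y] zero: DF = P = 8461/10000 ≈ 0.846100

1 1 1907/2000
2 2 117/125
3 3 4479/5000
4 4 8793/10000
5 5 8573/10000
6 6 8461/10000
f(4y,6y) = ((8793/10000)/(8461/10000) − 1)/(2) = 166/8461 ≈ 1.9619%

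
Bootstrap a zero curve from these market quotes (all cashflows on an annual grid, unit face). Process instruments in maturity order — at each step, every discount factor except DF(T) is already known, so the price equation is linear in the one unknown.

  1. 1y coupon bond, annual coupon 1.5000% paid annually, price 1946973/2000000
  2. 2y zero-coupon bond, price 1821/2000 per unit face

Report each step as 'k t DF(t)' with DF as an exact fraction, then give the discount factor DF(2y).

step 1 [1y] bond c/1=3/200: DF=(1946973/2000000 − 3/200·(0))/(1+3/200) = 9591/10000 ≈ 0.959100
step 2 [2y] zero: DF = P = 1821/2000 ≈ 0.910500

1 1 9591/10000
2 2 1821/2000
DF(2y) = 1821/2000 ≈ 0.910500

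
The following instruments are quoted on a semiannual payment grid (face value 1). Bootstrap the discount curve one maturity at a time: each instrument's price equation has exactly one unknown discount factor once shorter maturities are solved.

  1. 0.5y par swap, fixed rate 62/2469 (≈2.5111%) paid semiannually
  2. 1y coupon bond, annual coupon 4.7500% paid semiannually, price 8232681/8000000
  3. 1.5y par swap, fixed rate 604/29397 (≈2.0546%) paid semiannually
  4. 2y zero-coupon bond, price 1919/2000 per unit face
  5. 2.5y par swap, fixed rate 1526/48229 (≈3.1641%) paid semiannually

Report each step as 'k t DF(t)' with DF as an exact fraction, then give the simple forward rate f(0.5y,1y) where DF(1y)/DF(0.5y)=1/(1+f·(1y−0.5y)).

1 1/2 2469/2500
2 1 9823/10000
3 3/2 4849/5000
4 2 1919/2000
5 5/2 9237/10000
f(0.5y,1y) = ((2469/2500)/(9823/10000) − 1)/(1/2) = 106/9823 ≈ 1.0791%

step 1 [0.5y] swap r/2=31/2469: DF=(1 − 31/2469·(0))/(1+31/2469) = 2469/2500 ≈ 0.987600
step 2 [1y] bond c/2=19/800: DF=(8232681/8000000 − 19/800·(0.987600))/(1+19/800) = 9823/10000 ≈ 0.982300
step 3 [1.5y] swap r/2=302/29397: DF=(1 − 302/29397·(0.987600+0.982300))/(1+302/29397) = 4849/5000 ≈ 0.969800
step 4 [2y] zero: DF = P = 1919/2000 ≈ 0.959500
step 5 [2.5y] swap r/2=763/48229: DF=(1 − 763/48229·(0.987600+0.982300+0.969800+0.959500))/(1+763/48229) = 9237/10000 ≈ 0.923700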